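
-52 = -52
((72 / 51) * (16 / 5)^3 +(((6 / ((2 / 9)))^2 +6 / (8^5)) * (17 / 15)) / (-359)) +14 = 724430201799 / 12498944000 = 57.96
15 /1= 15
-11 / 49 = -0.22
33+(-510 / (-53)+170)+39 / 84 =316221 / 1484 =213.09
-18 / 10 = -9 / 5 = -1.80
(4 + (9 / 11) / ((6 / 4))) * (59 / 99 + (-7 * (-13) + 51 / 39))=5978350 / 14157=422.29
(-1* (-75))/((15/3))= 15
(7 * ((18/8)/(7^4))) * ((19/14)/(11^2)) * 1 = 171/2324168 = 0.00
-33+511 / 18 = -83 / 18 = -4.61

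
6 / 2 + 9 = 12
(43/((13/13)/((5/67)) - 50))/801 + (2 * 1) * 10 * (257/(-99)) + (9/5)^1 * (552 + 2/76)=288505953959/306358470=941.73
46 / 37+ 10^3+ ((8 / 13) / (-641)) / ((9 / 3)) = 1001.24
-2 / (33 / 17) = -34 / 33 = -1.03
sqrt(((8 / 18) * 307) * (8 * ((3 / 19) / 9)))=4 * sqrt(34998) / 171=4.38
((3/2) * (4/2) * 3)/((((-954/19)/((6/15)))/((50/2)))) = -95/53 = -1.79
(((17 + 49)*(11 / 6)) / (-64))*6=-363 / 32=-11.34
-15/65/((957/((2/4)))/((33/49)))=-3/36946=-0.00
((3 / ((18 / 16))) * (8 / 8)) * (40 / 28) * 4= 320 / 21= 15.24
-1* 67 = -67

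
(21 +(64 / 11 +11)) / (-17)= -416 / 187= -2.22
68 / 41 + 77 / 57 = 7033 / 2337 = 3.01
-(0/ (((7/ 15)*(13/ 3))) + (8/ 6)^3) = -64/ 27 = -2.37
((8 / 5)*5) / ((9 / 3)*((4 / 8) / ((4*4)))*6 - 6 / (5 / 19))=-640 / 1779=-0.36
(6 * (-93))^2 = 311364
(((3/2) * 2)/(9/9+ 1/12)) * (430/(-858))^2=184900/265837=0.70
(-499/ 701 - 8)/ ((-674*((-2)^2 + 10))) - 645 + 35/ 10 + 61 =-3839790091/ 6614636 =-580.50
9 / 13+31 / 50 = 853 / 650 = 1.31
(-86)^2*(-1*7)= -51772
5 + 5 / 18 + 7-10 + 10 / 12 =28 / 9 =3.11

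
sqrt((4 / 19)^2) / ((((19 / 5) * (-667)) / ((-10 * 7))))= 1400 / 240787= 0.01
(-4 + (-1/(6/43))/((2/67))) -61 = -3661/12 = -305.08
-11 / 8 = -1.38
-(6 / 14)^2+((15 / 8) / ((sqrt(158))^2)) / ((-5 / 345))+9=495333 / 61936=8.00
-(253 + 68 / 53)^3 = -2447821162333 / 148877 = -16441902.79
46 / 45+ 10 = 496 / 45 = 11.02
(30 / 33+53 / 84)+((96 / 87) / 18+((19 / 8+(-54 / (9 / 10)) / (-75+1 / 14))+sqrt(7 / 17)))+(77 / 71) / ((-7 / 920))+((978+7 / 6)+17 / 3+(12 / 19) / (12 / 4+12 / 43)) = sqrt(119) / 17+9059979965223923 / 10693171083672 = 847.91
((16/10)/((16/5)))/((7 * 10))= 1/140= 0.01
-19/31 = -0.61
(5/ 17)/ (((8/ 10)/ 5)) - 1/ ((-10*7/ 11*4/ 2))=2281/ 1190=1.92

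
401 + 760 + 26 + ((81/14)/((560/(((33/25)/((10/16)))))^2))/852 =361337637529403/304412500000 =1187.00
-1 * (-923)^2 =-851929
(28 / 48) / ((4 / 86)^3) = 556549 / 96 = 5797.39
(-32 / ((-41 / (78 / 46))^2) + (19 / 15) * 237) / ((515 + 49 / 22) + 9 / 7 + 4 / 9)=1849643873154 / 3198072872375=0.58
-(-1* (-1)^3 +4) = -5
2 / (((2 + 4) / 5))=5 / 3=1.67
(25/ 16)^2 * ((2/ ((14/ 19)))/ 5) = 2375/ 1792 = 1.33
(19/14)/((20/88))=209/35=5.97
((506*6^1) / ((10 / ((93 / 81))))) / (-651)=-506 / 945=-0.54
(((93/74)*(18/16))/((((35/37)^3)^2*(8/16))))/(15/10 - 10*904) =-58040892009/132921310812500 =-0.00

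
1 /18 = 0.06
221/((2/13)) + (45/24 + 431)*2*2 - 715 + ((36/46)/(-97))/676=1849753325/754078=2453.00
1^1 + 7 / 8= 15 / 8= 1.88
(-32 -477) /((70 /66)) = -16797 /35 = -479.91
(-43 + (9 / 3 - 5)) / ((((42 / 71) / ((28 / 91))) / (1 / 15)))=-142 / 91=-1.56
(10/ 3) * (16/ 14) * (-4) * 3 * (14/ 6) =-320/ 3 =-106.67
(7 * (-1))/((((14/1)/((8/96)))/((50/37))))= -25/444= -0.06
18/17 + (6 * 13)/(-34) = -21/17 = -1.24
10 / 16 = 5 / 8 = 0.62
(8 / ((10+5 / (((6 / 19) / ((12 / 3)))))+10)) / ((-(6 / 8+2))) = -48 / 1375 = -0.03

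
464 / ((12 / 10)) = 1160 / 3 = 386.67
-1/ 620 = -0.00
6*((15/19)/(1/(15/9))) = 150/19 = 7.89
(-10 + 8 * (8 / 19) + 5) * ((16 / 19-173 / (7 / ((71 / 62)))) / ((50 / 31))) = 7019423 / 252700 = 27.78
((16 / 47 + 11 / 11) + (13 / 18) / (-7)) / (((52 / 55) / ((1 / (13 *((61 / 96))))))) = 1611940 / 10174983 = 0.16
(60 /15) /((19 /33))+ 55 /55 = 151 /19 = 7.95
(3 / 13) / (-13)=-3 / 169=-0.02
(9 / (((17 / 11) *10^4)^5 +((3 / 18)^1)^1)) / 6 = 0.00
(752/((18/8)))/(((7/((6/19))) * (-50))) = -3008/9975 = -0.30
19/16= 1.19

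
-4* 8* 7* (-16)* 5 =17920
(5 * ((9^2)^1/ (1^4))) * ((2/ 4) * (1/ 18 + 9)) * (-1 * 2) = -7335/ 2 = -3667.50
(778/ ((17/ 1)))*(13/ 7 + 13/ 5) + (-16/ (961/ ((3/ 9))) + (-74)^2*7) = 66104032244/ 1715385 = 38535.97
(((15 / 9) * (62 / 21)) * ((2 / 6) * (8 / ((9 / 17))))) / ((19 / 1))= 42160 / 32319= 1.30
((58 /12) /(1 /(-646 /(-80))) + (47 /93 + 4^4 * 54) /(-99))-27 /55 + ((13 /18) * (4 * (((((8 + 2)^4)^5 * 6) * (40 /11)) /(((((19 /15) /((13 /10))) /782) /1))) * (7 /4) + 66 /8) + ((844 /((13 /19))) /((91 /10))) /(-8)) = 146562101300159999999998144291281653 /16555659120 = 8852688995215311004784577.00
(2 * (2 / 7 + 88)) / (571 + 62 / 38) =5871 / 19040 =0.31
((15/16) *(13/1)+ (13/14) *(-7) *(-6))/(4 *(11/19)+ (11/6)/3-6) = -140049/8408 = -16.66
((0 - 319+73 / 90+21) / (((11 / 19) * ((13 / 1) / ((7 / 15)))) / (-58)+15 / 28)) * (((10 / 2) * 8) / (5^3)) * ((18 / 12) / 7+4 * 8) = -53173249976 / 4471875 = -11890.59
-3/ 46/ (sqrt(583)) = -3* sqrt(583)/ 26818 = -0.00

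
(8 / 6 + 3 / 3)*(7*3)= 49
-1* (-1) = 1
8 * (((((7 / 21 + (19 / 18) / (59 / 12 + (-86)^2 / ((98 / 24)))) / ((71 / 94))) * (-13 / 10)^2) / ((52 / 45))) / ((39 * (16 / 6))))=150838557 / 3032878600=0.05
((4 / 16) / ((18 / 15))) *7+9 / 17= 811 / 408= 1.99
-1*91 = -91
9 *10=90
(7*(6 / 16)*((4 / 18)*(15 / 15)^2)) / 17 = 7 / 204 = 0.03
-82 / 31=-2.65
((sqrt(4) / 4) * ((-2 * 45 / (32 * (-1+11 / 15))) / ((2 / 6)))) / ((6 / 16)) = 675 / 16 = 42.19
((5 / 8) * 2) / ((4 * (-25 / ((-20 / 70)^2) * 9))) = -1 / 8820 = -0.00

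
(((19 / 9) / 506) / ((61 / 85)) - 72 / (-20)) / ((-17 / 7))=-35058569 / 23612490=-1.48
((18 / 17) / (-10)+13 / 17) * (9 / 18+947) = 10612 / 17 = 624.24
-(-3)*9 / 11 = 27 / 11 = 2.45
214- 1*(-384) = 598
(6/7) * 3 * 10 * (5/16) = 225/28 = 8.04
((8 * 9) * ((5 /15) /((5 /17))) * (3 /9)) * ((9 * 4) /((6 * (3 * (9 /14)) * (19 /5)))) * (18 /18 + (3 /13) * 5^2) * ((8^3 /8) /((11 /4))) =7798784 /2223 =3508.22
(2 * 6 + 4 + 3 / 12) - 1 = 61 / 4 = 15.25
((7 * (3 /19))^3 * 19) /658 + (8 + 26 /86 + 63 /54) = 20810524 /2188743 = 9.51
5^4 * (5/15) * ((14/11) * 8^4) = 35840000/33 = 1086060.61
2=2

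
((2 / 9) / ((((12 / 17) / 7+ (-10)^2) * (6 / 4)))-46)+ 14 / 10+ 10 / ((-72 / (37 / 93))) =-1113033791 / 24925860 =-44.65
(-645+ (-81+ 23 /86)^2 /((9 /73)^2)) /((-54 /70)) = -555020.03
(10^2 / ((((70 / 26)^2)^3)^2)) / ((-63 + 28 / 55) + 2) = -1025115745389164 / 89941333042435546875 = -0.00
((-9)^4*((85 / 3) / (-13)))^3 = -6423964410792375 / 2197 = -2923971056346.10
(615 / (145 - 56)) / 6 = 1.15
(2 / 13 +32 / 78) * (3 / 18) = 11 / 117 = 0.09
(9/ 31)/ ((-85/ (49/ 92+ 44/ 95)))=-0.00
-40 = -40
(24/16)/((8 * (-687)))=-1/3664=-0.00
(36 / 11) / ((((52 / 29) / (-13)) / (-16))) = 4176 / 11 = 379.64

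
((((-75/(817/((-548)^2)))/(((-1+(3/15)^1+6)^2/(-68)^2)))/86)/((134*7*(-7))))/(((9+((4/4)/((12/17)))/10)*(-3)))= -6509089200000/21382315188689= -0.30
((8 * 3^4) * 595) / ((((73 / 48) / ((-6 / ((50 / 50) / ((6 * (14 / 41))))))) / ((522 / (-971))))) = 4868938045440 / 2906203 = 1675360.62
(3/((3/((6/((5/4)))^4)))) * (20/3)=442368/125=3538.94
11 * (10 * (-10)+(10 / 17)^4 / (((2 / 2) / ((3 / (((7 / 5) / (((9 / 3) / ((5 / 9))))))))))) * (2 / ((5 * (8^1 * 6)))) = -31710085 / 3507882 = -9.04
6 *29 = 174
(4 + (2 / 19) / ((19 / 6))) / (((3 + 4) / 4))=832 / 361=2.30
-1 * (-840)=840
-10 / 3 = -3.33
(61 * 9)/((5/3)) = 1647/5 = 329.40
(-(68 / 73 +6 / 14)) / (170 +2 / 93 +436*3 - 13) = -0.00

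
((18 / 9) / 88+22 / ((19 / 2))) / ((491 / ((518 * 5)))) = 2531725 / 205238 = 12.34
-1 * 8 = -8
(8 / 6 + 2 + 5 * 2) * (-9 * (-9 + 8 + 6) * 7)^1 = -4200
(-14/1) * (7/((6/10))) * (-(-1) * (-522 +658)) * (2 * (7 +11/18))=-9129680/27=-338136.30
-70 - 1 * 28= -98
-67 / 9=-7.44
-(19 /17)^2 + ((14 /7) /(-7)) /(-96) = -121007 /97104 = -1.25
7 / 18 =0.39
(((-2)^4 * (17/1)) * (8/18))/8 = 136/9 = 15.11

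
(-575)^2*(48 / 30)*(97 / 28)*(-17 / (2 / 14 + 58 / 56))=-872321000 / 33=-26433969.70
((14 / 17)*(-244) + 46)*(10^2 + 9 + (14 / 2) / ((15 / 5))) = -293252 / 17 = -17250.12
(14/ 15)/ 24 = 0.04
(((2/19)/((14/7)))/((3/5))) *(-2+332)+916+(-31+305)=23160/19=1218.95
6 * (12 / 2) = 36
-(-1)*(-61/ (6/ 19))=-1159/ 6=-193.17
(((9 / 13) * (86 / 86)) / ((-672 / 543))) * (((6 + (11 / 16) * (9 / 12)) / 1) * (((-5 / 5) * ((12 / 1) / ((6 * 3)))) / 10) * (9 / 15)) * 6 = 2037879 / 2329600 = 0.87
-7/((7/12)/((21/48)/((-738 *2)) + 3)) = -70841/1968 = -36.00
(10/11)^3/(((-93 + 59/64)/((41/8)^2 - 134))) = 6895000/7843583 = 0.88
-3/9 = -1/3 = -0.33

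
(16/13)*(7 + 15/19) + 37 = 11507/247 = 46.59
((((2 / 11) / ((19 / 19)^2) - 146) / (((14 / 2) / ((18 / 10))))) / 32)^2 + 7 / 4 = 29626081 / 9486400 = 3.12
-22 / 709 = -0.03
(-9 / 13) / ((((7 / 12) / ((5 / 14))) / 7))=-270 / 91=-2.97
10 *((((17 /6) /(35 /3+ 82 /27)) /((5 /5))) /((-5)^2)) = 153 /1985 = 0.08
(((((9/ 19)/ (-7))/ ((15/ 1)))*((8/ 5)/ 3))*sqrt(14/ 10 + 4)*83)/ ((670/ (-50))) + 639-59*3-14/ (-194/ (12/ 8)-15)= 1992*sqrt(15)/ 222775 + 200088/ 433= 462.13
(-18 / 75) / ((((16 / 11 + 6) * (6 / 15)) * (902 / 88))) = -66 / 8405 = -0.01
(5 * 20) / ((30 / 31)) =310 / 3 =103.33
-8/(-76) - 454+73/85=-731653/1615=-453.04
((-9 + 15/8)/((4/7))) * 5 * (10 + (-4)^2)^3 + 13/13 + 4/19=-83277193/76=-1095752.54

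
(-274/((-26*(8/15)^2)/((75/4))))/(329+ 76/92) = 2.11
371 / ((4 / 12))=1113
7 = 7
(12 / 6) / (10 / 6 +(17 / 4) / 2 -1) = 48 / 67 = 0.72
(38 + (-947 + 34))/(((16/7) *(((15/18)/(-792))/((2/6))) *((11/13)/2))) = 286650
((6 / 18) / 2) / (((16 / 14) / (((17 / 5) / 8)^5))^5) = 96986934919339598782837352839694999 / 2213609288845146193920000000000000000000000000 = 0.00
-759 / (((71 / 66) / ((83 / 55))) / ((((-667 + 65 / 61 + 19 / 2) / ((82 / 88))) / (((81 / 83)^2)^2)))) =234111948937819964 / 283105529433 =826942.34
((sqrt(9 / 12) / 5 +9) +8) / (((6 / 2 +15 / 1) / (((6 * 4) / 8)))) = 2.86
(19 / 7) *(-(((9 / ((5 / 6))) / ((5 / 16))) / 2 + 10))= -74.05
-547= -547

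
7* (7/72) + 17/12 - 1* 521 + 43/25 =-930929/1800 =-517.18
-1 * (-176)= 176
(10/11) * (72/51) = 240/187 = 1.28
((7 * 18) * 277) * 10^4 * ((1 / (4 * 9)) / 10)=969500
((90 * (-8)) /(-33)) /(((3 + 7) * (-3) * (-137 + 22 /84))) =0.01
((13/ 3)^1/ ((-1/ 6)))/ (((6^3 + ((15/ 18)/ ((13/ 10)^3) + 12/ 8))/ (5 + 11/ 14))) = -13880646/ 20104595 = -0.69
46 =46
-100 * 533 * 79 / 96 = -1052675 / 24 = -43861.46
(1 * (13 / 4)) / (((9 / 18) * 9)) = 13 / 18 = 0.72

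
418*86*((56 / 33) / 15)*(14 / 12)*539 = 345244592 / 135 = 2557367.35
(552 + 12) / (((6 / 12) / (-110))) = -124080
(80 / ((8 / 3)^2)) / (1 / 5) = 225 / 4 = 56.25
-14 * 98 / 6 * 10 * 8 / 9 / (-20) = 2744 / 27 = 101.63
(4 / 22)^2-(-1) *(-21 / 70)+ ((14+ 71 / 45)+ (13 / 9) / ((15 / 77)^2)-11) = 20765159 / 490050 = 42.37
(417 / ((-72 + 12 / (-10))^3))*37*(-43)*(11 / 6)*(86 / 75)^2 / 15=4497949511 / 16546914900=0.27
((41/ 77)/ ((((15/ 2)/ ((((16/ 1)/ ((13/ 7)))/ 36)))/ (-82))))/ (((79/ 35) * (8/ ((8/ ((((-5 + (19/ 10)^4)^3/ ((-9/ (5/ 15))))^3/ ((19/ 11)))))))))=2607755472000000000000000000000000000000000000/ 17290907014677250081126013834101718535987263546027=0.00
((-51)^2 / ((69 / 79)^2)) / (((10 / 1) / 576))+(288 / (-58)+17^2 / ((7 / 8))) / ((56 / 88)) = 740061179752 / 3758545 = 196900.98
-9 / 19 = -0.47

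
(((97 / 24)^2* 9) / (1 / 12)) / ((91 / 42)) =84681 / 104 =814.24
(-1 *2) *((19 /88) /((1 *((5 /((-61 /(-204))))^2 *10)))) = -0.00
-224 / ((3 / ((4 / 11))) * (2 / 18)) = -2688 / 11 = -244.36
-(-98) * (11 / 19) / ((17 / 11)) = 11858 / 323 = 36.71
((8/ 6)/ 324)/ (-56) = -1/ 13608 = -0.00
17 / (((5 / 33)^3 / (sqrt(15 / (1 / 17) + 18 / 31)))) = 610929*sqrt(245613) / 3875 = 78134.84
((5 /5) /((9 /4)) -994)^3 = -714996632888 /729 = -980790991.62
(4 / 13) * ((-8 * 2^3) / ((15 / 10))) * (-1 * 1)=512 / 39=13.13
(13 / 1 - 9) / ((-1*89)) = -0.04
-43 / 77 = -0.56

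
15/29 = 0.52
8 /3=2.67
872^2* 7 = 5322688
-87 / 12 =-29 / 4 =-7.25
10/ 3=3.33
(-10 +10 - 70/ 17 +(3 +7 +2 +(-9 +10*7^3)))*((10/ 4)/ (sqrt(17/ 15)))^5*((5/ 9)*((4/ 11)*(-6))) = -68309765625*sqrt(255)/ 3674924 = -296827.77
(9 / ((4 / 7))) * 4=63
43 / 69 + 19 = 1354 / 69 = 19.62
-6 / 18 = -1 / 3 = -0.33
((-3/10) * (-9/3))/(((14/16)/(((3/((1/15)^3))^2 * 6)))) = 4428675000/7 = 632667857.14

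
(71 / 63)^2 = 5041 / 3969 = 1.27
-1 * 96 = -96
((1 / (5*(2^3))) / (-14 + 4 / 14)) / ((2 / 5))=-7 / 1536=-0.00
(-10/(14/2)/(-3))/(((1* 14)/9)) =15/49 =0.31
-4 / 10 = -2 / 5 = -0.40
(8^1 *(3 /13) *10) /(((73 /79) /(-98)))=-1858080 /949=-1957.93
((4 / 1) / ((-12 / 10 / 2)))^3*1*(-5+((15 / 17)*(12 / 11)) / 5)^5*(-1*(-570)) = 892569508494838480000 / 2058024507363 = 433702079.49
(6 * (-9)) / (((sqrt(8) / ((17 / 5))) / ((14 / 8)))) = -3213 * sqrt(2) / 40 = -113.60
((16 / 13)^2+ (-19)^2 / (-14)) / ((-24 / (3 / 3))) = 57425 / 56784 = 1.01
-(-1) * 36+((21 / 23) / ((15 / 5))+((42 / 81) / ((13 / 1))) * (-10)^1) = 289865 / 8073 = 35.91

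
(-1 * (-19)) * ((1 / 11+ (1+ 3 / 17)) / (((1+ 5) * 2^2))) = 1501 / 1496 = 1.00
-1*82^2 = -6724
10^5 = 100000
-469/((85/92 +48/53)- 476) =2286844/2312055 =0.99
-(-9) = 9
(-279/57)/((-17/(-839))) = -78027/323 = -241.57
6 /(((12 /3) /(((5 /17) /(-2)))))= -15 /68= -0.22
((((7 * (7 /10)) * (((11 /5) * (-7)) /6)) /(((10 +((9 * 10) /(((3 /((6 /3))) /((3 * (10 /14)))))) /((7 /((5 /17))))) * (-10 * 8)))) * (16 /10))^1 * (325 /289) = 2403401 /130866000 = 0.02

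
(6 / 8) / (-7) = -3 / 28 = -0.11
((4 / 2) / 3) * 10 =20 / 3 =6.67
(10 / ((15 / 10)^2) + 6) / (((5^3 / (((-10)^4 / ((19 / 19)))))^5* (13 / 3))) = 308019200000 / 39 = 7897928205.13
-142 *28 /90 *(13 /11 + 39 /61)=-2429336 /30195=-80.45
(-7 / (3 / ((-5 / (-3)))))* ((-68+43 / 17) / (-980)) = -0.26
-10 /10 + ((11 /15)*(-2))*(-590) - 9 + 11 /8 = 20561 /24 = 856.71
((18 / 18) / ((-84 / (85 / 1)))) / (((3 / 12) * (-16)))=85 / 336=0.25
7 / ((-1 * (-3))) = 7 / 3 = 2.33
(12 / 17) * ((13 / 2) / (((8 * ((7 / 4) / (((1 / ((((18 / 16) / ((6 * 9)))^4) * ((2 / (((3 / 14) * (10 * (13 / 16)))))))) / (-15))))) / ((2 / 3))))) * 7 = -56070144 / 119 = -471177.68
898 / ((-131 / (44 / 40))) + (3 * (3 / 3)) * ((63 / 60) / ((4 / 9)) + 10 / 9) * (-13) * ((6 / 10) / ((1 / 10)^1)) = -859743 / 1048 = -820.37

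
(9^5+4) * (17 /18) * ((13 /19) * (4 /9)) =26101426 /1539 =16959.99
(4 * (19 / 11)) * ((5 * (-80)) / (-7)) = 30400 / 77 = 394.81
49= 49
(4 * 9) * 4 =144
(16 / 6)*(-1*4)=-32 / 3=-10.67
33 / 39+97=1272 / 13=97.85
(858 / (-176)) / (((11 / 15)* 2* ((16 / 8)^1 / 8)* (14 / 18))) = -17.09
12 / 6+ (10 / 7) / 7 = 108 / 49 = 2.20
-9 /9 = -1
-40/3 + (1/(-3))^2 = -119/9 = -13.22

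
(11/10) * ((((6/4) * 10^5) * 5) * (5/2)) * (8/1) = 16500000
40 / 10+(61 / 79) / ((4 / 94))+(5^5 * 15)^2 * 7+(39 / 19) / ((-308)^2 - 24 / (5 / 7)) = 10946590732557939961 / 711702152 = 15380859397.15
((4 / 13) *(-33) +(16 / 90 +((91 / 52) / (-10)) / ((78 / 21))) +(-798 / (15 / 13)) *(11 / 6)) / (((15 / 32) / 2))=-47846692 / 8775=-5452.61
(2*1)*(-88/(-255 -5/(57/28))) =10032/14675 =0.68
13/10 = 1.30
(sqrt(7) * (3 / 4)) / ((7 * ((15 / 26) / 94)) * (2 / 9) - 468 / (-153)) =93483 * sqrt(7) / 382454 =0.65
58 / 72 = 29 / 36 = 0.81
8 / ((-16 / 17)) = -17 / 2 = -8.50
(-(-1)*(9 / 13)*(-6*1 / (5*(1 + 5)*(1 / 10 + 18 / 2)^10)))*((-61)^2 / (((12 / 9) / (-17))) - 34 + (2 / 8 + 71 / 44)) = 9400027500000000 / 5568650489088936592343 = 0.00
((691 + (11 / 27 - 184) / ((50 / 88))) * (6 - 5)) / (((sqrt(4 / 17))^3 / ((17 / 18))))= 71763613 * sqrt(17) / 97200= 3044.13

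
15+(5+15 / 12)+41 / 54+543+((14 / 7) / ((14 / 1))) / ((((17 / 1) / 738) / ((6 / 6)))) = 7341203 / 12852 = 571.21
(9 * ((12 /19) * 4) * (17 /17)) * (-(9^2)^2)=-2834352 /19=-149176.42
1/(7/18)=18/7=2.57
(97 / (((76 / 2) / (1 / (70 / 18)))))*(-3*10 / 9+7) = 3201 / 1330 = 2.41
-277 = -277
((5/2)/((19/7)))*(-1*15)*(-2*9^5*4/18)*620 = 4271211000/19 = 224800578.95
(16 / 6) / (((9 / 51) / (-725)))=-98600 / 9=-10955.56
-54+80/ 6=-122/ 3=-40.67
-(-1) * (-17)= -17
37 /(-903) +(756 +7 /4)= 757.71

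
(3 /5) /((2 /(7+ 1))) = 2.40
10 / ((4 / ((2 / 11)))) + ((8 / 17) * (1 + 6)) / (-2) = -223 / 187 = -1.19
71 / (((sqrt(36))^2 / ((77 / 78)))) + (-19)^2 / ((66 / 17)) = 2932253 / 30888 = 94.93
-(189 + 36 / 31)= -5895 / 31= -190.16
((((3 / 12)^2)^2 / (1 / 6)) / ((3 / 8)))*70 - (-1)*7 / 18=343 / 72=4.76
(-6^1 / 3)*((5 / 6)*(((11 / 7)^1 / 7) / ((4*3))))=-55 / 1764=-0.03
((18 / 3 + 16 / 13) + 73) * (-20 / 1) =-20860 / 13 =-1604.62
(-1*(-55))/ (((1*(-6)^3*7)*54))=-55/ 81648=-0.00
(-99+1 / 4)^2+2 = 156057 / 16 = 9753.56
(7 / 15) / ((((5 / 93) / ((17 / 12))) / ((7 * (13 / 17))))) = 19747 / 300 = 65.82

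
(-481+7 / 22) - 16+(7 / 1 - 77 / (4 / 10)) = -7504 / 11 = -682.18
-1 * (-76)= 76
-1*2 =-2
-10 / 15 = -2 / 3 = -0.67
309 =309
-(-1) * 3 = 3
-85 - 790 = -875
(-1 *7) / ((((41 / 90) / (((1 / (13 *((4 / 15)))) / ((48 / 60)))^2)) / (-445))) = 788484375 / 886912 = 889.02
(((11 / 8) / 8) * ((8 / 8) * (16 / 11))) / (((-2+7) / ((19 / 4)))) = 19 / 80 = 0.24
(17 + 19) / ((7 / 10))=360 / 7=51.43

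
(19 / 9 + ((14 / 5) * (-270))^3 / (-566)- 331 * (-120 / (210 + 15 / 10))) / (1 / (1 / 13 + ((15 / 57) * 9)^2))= 2439311524234178 / 561794337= 4342000.91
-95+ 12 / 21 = -661 / 7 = -94.43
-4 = -4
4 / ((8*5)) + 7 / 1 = 7.10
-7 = -7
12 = 12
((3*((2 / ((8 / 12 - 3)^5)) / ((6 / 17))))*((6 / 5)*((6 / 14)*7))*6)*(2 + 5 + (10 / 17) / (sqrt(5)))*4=-1784592 / 12005 - 209952*sqrt(5) / 84035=-154.24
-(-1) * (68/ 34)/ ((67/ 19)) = 38/ 67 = 0.57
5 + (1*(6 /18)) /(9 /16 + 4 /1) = 1111 /219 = 5.07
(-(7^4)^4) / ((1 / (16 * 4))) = -2126907556454464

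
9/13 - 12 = -147/13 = -11.31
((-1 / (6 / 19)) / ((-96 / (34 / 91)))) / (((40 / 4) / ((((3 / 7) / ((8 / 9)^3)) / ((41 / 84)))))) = 0.00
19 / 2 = 9.50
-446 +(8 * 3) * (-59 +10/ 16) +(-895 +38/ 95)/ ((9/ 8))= -13211/ 5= -2642.20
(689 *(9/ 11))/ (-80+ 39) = -6201/ 451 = -13.75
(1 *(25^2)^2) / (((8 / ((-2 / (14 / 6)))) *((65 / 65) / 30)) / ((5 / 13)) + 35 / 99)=-966796875 / 1127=-857849.93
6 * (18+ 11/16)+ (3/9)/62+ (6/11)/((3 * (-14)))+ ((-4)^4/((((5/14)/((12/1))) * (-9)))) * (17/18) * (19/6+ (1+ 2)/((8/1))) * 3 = -4886987795/515592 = -9478.40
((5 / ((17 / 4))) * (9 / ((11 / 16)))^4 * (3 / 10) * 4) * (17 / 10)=5159780352 / 73205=70483.99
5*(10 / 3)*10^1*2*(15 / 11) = 5000 / 11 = 454.55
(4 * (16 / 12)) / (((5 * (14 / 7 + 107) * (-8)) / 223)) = -446 / 1635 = -0.27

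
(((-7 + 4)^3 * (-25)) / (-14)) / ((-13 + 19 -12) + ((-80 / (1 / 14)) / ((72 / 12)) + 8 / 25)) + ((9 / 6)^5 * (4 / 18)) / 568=0.25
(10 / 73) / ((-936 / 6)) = -0.00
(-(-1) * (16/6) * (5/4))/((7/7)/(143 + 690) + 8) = 0.42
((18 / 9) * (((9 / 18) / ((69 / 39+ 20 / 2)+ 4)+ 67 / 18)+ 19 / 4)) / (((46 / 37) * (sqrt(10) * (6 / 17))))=39475411 * sqrt(10) / 10184400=12.26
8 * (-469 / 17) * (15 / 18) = -9380 / 51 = -183.92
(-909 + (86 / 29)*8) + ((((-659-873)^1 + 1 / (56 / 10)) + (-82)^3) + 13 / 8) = -899344359 / 1624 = -553783.47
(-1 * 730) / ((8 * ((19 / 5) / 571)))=-1042075 / 76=-13711.51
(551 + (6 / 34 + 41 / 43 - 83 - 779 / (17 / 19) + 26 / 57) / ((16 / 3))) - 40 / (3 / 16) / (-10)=65637509 / 166668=393.82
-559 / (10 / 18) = -5031 / 5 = -1006.20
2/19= 0.11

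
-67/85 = -0.79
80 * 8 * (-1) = -640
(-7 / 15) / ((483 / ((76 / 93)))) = -76 / 96255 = -0.00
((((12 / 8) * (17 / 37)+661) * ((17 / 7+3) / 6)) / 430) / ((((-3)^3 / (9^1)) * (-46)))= 26581 / 2634696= 0.01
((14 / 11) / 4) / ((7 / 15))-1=-7 / 22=-0.32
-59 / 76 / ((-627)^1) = 59 / 47652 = 0.00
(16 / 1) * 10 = 160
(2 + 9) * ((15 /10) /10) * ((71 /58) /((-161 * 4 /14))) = -2343 /53360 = -0.04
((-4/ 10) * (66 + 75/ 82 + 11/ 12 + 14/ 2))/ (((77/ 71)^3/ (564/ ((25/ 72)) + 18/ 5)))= -1160792345373/ 30386125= -38201.39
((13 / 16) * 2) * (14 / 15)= 91 / 60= 1.52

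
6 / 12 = 1 / 2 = 0.50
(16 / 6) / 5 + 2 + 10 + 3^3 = 593 / 15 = 39.53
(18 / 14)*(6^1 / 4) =27 / 14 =1.93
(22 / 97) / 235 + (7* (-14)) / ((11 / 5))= -11169308 / 250745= -44.54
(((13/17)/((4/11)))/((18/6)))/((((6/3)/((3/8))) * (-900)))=-143/979200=-0.00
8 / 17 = 0.47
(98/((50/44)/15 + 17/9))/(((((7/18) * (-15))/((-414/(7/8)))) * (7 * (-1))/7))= -7869312/1945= -4045.92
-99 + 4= -95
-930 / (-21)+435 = 3355 / 7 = 479.29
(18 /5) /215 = 18 /1075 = 0.02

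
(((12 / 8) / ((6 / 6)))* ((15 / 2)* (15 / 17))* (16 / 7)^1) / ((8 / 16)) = 5400 / 119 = 45.38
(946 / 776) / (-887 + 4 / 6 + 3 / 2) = -1419 / 1029946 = -0.00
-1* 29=-29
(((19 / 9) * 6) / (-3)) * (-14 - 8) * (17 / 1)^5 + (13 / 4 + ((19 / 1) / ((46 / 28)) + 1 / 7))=764428377785 / 5796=131888954.07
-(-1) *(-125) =-125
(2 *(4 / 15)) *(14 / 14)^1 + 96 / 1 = 96.53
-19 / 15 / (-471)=19 / 7065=0.00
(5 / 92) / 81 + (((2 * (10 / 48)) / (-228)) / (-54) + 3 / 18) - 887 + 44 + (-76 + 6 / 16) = -3121021889 / 3398112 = -918.46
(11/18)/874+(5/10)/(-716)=5/5632056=0.00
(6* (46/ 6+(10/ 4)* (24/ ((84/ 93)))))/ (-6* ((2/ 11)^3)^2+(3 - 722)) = -5513097832/ 8916269201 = -0.62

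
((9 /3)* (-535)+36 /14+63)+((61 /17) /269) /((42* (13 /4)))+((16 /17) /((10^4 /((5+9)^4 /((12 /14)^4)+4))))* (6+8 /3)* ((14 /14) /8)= -442678262219 /288922140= -1532.17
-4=-4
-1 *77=-77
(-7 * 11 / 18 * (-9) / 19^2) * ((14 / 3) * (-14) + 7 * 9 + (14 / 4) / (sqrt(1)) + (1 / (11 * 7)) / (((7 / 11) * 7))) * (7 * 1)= 26477 / 30324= 0.87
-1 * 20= -20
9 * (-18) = -162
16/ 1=16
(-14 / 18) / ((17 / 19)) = -0.87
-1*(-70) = 70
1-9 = -8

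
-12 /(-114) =2 /19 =0.11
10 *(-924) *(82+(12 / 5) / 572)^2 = -577555219752 / 9295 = -62136118.32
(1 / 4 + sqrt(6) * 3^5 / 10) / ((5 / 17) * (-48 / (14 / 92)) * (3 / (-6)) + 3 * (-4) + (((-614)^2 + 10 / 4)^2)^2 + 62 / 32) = 119 / 9615357626029470531417700 + 28917 * sqrt(6) / 24038394065073676328544250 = 0.00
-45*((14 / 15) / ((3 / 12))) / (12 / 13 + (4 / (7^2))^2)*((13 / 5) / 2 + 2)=-21630609 / 36275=-596.30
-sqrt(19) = -4.36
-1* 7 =-7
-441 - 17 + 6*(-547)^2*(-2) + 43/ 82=-294459169/ 82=-3590965.48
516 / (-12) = -43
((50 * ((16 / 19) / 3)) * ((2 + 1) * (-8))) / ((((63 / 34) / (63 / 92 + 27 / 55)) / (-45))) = 323625600 / 33649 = 9617.69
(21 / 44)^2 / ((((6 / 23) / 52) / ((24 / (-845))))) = -10143 / 7865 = -1.29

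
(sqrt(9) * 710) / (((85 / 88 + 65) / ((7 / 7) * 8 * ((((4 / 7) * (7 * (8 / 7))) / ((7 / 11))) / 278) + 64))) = 5464650752 / 2635857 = 2073.20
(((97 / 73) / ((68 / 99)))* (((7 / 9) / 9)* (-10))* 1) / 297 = -3395 / 603126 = -0.01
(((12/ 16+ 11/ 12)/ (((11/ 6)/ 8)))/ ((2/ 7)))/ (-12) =-70/ 33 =-2.12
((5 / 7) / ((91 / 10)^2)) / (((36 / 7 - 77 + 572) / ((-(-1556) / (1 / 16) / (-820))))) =-1600 / 3055689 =-0.00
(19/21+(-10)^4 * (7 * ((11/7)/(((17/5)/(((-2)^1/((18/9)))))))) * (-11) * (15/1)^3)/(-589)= -428793750323/210273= -2039224.01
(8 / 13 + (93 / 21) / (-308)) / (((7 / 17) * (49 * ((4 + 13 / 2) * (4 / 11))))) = 95455 / 12235496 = 0.01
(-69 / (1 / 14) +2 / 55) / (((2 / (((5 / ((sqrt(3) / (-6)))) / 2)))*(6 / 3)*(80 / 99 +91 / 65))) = 597690*sqrt(3) / 1093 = 947.14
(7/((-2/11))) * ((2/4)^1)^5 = -77/64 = -1.20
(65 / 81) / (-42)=-65 / 3402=-0.02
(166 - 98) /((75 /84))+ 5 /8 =76.78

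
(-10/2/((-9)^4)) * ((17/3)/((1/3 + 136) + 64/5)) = -425/14676957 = -0.00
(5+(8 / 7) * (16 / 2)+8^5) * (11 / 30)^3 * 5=12217249 / 1512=8080.19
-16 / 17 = -0.94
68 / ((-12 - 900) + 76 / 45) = -765 / 10241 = -0.07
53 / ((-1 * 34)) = -53 / 34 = -1.56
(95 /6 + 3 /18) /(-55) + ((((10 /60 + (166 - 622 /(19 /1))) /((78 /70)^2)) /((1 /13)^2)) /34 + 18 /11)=535.50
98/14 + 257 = 264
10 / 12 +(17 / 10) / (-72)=583 / 720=0.81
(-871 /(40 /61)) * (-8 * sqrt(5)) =23760.91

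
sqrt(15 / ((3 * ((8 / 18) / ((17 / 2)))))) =3 * sqrt(170) / 4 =9.78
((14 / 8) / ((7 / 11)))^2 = 121 / 16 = 7.56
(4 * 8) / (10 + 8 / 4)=8 / 3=2.67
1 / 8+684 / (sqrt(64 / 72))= 1 / 8+513*sqrt(2)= 725.62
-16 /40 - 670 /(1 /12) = -40202 /5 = -8040.40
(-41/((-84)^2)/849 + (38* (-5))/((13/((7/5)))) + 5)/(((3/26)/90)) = -6020499385/499212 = -12060.01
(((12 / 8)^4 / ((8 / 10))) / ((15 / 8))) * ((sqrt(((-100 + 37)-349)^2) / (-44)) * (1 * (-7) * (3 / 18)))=36.87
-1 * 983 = -983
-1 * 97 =-97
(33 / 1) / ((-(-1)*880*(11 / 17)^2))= 867 / 9680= 0.09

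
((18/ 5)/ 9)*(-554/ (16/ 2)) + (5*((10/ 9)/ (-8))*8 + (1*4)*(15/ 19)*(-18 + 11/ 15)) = -150107/ 1710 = -87.78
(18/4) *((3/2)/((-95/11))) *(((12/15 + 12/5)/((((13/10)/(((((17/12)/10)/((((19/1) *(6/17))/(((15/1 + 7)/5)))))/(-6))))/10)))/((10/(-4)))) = -69938/586625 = -0.12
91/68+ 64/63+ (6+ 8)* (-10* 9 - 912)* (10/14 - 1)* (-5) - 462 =-87820483/4284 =-20499.65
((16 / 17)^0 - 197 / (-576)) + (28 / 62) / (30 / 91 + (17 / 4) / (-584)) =3356469143 / 1223725248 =2.74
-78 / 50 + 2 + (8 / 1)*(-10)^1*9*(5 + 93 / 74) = -4166593 / 925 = -4504.42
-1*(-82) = 82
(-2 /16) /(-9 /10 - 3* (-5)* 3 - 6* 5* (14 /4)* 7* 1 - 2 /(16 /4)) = 5 /27656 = 0.00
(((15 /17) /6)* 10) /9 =25 /153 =0.16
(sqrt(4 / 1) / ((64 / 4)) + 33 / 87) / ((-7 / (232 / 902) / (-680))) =39780 / 3157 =12.60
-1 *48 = -48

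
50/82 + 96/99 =2137/1353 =1.58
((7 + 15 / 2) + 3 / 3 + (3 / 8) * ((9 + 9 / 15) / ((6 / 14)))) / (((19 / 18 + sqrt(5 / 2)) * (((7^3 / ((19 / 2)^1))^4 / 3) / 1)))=-15978266847 / 497179036259920 + 7568652717 * sqrt(10) / 497179036259920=0.00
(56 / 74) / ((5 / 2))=56 / 185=0.30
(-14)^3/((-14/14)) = 2744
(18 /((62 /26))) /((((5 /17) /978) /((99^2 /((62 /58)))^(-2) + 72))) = 838125665631057596 /463772195865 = 1807192.57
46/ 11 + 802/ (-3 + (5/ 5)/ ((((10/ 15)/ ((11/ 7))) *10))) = -1217278/ 4257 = -285.95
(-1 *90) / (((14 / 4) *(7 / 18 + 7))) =-3240 / 931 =-3.48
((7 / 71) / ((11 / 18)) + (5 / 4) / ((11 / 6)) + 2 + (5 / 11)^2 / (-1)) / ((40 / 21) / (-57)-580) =-54225297 / 11929462600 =-0.00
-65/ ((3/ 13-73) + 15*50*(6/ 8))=-1690/ 12733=-0.13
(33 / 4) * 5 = 165 / 4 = 41.25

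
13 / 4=3.25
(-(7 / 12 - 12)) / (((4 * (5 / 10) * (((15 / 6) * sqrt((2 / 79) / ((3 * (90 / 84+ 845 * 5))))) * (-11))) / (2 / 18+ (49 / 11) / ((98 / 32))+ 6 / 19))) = -484843 * sqrt(98154735) / 17380440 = -276.37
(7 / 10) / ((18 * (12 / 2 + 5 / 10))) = 7 / 1170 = 0.01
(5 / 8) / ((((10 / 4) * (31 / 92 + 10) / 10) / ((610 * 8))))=1122400 / 951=1180.23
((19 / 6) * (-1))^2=361 / 36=10.03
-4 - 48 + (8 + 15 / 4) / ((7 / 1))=-1409 / 28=-50.32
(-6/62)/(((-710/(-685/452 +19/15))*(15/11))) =-18557/746139000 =-0.00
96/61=1.57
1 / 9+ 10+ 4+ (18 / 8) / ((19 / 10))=5231 / 342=15.30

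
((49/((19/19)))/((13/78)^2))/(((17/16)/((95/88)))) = 335160/187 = 1792.30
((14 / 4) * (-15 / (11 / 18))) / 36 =-105 / 44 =-2.39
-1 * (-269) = 269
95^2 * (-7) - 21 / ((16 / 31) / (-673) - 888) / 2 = -2340805147877 / 37052720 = -63174.99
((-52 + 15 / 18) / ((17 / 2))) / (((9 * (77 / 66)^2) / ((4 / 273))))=-4912 / 682227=-0.01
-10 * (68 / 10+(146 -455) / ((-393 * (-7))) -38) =287134 / 917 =313.12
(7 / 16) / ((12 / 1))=0.04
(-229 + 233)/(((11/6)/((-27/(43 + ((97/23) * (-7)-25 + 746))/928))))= -207/2395052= -0.00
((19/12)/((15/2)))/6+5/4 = 347/270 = 1.29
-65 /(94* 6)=-65 /564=-0.12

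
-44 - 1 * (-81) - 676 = -639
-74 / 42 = -37 / 21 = -1.76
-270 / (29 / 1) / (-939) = 90 / 9077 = 0.01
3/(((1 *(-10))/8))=-12/5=-2.40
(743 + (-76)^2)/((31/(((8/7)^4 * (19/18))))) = 84555776/223293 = 378.68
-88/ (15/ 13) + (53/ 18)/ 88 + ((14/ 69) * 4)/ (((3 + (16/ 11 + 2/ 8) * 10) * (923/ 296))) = -269118918023/ 3530807280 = -76.22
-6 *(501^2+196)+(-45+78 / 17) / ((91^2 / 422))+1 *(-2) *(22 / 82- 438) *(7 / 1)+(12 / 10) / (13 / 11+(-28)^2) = -124716545505580036 / 83085881515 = -1501055.81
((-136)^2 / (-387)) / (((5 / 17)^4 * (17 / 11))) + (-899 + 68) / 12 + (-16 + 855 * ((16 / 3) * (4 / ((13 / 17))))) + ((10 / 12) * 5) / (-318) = 2181408258047 / 111101250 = 19634.42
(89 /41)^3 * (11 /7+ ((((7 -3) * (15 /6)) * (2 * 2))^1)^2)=7903407459 /482447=16381.92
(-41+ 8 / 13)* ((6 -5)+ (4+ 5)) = -403.85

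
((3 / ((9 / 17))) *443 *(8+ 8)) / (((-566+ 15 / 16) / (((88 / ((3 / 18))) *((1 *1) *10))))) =-3393167360 / 9041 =-375308.86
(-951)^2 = 904401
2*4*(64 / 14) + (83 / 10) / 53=136261 / 3710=36.73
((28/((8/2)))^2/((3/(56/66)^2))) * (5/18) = 96040/29403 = 3.27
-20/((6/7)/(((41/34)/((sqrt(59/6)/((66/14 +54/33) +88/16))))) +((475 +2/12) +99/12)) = -7794846337350000/188407903157754721 +161191008000 * sqrt(354)/188407903157754721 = -0.04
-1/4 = -0.25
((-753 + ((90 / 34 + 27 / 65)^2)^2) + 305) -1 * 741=-1641546693673189 / 1490902050625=-1101.04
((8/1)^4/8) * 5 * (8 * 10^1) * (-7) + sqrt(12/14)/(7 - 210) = -1433600.00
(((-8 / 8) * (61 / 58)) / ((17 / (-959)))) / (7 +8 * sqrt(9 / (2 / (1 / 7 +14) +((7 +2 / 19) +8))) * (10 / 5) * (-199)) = -0.02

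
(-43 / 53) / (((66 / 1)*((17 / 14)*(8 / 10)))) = -1505 / 118932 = -0.01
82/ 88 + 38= 1713/ 44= 38.93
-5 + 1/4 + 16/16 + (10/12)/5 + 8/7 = -205/84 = -2.44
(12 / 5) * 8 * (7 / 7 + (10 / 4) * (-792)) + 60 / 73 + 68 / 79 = -1095589208 / 28835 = -37995.12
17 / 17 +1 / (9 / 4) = 13 / 9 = 1.44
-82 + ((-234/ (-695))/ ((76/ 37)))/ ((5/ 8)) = -5396734/ 66025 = -81.74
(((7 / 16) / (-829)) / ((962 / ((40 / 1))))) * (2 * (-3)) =105 / 797498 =0.00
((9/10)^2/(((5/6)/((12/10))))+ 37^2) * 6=5138124/625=8221.00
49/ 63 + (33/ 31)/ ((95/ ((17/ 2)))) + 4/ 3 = 2.21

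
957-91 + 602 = 1468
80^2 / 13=6400 / 13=492.31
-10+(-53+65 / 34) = -2077 / 34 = -61.09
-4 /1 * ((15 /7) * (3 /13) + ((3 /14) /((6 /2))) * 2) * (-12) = 2784 /91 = 30.59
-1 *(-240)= 240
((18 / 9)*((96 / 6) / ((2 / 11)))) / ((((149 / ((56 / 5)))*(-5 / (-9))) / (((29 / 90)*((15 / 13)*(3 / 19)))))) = 1286208 / 920075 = 1.40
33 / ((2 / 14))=231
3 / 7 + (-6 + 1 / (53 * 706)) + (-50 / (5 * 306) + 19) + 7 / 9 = 189335437 / 13358226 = 14.17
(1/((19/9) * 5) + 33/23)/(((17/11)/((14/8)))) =128667/74290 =1.73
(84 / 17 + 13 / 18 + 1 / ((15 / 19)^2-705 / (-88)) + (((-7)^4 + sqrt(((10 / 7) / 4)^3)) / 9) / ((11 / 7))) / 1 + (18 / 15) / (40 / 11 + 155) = 5 * sqrt(70) / 2772 + 94283101657867 / 537059016450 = 175.57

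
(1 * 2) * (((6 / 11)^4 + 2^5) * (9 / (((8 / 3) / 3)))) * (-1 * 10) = -95136120 / 14641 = -6497.93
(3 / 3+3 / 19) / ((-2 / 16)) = -176 / 19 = -9.26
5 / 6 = 0.83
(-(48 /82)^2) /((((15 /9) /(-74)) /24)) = 3068928 /8405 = 365.13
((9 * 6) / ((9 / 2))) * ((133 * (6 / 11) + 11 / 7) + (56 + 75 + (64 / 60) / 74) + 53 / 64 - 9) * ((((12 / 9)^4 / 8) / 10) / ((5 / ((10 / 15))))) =1077383798 / 86538375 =12.45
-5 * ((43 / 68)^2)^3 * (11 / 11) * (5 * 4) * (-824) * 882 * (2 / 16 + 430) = 24700811926470890175 / 12358435328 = 1998700585.54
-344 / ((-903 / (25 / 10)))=20 / 21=0.95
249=249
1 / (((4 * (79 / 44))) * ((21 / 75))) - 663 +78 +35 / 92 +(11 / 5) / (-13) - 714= -4293372121 / 3306940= -1298.29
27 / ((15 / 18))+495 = 2637 / 5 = 527.40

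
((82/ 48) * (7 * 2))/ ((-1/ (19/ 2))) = -5453/ 24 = -227.21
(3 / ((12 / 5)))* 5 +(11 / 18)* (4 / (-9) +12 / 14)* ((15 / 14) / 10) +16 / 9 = 21313 / 2646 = 8.05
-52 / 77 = -0.68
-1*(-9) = 9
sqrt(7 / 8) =sqrt(14) / 4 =0.94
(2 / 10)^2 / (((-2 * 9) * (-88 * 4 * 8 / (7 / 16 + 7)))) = 119 / 20275200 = 0.00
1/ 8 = 0.12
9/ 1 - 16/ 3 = 11/ 3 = 3.67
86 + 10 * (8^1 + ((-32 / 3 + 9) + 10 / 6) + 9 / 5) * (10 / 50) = 528 / 5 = 105.60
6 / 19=0.32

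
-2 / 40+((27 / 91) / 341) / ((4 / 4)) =-30491 / 620620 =-0.05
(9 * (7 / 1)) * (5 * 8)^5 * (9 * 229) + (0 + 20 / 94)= 624908390400010 / 47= 13295923200000.21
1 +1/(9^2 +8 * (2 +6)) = 146/145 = 1.01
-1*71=-71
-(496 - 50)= -446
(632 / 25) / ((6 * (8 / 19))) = 1501 / 150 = 10.01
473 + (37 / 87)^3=311522572 / 658503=473.08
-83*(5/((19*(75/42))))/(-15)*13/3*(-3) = -15106/1425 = -10.60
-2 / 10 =-1 / 5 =-0.20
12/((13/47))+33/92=52317/1196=43.74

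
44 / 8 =11 / 2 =5.50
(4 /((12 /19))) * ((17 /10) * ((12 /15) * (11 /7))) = 7106 /525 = 13.54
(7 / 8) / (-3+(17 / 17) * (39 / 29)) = -203 / 384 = -0.53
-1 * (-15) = 15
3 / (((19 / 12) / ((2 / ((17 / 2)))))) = 144 / 323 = 0.45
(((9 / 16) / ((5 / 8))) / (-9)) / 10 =-1 / 100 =-0.01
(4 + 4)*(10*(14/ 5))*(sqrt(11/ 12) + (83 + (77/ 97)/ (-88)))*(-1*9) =-16229052/ 97 - 336*sqrt(33) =-169239.99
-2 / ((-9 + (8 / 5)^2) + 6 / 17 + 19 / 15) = 1275 / 3073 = 0.41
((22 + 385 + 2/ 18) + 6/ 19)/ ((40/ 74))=257779/ 342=753.74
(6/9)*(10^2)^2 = 20000/3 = 6666.67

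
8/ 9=0.89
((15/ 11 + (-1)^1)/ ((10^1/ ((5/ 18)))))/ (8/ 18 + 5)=0.00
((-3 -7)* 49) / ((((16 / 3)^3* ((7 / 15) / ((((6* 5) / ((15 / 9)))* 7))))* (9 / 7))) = -694575 / 1024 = -678.30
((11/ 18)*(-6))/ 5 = -11/ 15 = -0.73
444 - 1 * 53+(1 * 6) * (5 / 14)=2752 / 7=393.14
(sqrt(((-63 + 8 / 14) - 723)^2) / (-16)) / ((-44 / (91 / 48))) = 35737 / 16896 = 2.12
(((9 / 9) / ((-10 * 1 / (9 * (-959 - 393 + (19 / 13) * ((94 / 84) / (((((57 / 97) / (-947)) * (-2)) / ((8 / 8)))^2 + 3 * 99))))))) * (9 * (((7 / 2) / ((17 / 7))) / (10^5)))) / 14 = 5549945241851056929 / 492311101754056000000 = 0.01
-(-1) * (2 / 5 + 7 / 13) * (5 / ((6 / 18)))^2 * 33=90585 / 13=6968.08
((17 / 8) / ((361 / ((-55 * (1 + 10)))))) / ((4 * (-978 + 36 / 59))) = 606815 / 666157632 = 0.00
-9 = -9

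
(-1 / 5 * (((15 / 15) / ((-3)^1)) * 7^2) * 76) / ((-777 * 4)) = -133 / 1665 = -0.08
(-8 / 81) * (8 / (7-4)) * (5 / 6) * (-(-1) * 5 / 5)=-160 / 729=-0.22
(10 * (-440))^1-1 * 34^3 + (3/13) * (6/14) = -3977055/91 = -43703.90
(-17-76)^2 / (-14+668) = 2883 / 218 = 13.22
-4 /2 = -2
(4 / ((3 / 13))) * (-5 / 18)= -130 / 27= -4.81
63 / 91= 9 / 13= 0.69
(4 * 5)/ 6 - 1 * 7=-11/ 3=-3.67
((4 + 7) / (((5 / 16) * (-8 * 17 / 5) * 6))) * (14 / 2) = -77 / 51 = -1.51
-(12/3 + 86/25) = -186/25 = -7.44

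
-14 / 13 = -1.08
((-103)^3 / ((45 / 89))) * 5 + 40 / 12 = -97252673 / 9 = -10805852.56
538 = 538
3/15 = 1/5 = 0.20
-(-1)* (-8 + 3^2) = 1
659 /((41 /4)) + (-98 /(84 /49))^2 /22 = 6911321 /32472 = 212.84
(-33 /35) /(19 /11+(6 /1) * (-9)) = 363 /20125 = 0.02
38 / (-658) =-19 / 329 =-0.06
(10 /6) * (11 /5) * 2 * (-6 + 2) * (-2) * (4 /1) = 704 /3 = 234.67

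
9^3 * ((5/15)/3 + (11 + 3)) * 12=123444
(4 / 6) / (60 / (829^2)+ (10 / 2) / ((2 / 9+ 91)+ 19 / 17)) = 19418681696 / 1579761135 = 12.29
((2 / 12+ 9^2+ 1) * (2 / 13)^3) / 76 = 493 / 125229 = 0.00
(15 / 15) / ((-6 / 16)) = -8 / 3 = -2.67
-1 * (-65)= 65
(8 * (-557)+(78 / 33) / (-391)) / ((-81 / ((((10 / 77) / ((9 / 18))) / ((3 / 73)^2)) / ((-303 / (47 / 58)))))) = -48001940255660 / 2121428125971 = -22.63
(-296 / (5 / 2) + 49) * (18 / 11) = -6246 / 55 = -113.56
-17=-17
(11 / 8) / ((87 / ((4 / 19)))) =11 / 3306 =0.00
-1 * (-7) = 7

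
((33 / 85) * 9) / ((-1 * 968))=-27 / 7480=-0.00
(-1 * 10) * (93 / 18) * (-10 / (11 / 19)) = 29450 / 33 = 892.42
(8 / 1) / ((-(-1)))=8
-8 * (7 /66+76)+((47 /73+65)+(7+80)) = -1098997 /2409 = -456.20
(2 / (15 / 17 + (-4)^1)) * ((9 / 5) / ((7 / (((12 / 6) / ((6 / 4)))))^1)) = -408 / 1855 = -0.22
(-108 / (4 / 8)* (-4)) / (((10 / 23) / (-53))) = -526608 / 5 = -105321.60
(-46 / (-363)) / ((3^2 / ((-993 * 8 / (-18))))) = 60904 / 9801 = 6.21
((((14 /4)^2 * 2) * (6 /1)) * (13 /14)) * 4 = 546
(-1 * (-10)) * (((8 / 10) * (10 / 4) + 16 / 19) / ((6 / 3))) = 270 / 19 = 14.21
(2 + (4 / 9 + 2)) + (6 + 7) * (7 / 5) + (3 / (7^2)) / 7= 349652 / 15435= 22.65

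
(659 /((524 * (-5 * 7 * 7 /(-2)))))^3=286191179 /264485658059000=0.00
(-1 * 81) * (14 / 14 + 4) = -405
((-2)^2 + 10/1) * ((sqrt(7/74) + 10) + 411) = 7 * sqrt(518)/37 + 5894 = 5898.31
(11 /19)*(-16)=-176 /19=-9.26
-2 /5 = -0.40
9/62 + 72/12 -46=-2471/62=-39.85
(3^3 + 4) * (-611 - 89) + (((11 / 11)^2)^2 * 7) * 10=-21630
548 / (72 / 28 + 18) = 959 / 36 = 26.64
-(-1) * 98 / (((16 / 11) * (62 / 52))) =7007 / 124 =56.51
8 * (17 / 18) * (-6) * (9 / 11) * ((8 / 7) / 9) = -1088 / 231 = -4.71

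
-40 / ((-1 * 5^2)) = 8 / 5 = 1.60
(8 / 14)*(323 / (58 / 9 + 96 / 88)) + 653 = 1768937 / 2611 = 677.49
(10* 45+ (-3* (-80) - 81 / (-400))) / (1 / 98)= 13527969 / 200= 67639.84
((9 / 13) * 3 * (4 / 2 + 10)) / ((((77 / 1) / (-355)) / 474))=-54519480 / 1001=-54465.01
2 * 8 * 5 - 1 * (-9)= 89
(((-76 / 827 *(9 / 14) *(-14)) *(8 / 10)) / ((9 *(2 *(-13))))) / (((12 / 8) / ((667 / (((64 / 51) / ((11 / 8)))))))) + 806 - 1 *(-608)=2429936389 / 1720160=1412.62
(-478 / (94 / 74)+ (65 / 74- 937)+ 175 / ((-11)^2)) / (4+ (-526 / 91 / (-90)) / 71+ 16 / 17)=-2726904584374425 / 10279831288738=-265.27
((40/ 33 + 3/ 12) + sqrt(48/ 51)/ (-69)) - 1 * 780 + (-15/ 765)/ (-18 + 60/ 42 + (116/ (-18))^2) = -6181030219/ 7939272 - 4 * sqrt(17)/ 1173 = -778.55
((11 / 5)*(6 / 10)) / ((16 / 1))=0.08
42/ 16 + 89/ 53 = 1825/ 424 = 4.30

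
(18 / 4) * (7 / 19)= 1.66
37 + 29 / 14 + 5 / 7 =557 / 14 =39.79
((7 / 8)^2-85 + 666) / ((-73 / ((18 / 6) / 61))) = -111699 / 284992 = -0.39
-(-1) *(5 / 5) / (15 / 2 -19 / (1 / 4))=-2 / 137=-0.01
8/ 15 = 0.53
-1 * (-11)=11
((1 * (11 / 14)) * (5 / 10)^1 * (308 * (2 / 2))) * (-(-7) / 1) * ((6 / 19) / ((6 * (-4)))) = -847 / 76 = -11.14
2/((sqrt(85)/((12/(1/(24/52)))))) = 144 *sqrt(85)/1105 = 1.20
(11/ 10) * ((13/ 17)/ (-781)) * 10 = -0.01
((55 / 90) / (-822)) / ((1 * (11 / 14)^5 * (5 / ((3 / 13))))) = -134456 / 1173402945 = -0.00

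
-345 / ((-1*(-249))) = -115 / 83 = -1.39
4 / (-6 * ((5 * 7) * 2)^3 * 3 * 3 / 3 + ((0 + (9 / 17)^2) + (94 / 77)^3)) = -527752148 / 814585163420051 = -0.00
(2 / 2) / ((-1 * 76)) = -1 / 76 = -0.01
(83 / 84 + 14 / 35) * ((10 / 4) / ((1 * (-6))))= -583 / 1008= -0.58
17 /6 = 2.83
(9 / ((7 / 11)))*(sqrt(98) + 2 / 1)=198 / 7 + 99*sqrt(2)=168.29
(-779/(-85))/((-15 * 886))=-779/1129650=-0.00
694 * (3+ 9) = 8328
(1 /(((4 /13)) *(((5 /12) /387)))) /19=15093 /95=158.87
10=10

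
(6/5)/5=6/25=0.24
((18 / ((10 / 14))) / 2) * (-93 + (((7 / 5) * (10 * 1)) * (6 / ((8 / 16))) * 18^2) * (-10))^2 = 18672287417847 / 5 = 3734457483569.40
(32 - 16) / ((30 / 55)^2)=484 / 9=53.78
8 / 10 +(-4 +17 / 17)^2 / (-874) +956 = 4181171 / 4370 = 956.79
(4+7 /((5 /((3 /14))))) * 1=43 /10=4.30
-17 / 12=-1.42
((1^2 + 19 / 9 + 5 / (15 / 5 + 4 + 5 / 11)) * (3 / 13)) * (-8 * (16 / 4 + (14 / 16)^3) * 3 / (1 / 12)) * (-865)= 17317164195 / 17056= 1015312.16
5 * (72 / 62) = 180 / 31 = 5.81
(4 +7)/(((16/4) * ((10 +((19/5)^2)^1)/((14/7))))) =275/1222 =0.23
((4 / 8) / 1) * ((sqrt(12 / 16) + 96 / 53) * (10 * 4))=10 * sqrt(3) + 1920 / 53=53.55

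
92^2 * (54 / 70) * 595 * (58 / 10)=112664304 / 5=22532860.80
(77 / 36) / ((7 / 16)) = 44 / 9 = 4.89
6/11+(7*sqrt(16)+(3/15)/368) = 577771/20240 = 28.55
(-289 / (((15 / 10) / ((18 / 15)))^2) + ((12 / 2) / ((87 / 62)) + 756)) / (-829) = -417104 / 601025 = -0.69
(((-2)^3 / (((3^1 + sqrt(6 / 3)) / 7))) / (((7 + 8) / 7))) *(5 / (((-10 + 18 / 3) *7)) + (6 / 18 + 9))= -1538 / 15 + 1538 *sqrt(2) / 45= -54.20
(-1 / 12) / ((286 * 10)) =-0.00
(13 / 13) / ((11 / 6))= 6 / 11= 0.55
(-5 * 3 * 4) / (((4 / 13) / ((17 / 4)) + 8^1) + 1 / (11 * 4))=-7.41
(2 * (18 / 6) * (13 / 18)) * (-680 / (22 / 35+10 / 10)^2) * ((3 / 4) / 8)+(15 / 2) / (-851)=-104.17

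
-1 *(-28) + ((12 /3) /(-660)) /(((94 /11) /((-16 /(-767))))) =15140572 /540735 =28.00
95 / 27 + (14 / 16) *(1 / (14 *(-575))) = 873973 / 248400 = 3.52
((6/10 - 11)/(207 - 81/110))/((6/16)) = -9152/68067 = -0.13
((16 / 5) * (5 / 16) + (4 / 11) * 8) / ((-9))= -43 / 99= -0.43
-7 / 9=-0.78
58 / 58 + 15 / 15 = 2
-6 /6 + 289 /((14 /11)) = 3165 /14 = 226.07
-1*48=-48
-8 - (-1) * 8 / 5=-32 / 5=-6.40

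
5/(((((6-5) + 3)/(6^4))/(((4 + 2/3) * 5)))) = 37800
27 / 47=0.57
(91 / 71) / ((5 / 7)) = 637 / 355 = 1.79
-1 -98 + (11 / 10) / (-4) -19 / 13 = -52383 / 520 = -100.74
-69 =-69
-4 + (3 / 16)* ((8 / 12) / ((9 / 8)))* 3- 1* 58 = -185 / 3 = -61.67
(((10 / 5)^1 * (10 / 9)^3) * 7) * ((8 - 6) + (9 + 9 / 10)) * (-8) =-1332800 / 729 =-1828.26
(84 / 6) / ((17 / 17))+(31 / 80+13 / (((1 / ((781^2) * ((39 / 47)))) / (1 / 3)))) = 8246726817 / 3760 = 2193278.41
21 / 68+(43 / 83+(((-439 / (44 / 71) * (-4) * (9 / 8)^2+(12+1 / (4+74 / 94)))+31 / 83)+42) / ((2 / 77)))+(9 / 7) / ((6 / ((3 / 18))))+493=40013004731107 / 284457600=140664.21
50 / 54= 25 / 27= 0.93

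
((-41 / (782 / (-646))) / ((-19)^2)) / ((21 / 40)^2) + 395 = 76188815 / 192717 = 395.34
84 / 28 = 3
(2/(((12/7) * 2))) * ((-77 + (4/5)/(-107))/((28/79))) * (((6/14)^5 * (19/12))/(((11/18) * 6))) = -5009015619/6330188480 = -0.79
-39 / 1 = -39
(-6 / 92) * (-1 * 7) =21 / 46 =0.46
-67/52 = -1.29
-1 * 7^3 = -343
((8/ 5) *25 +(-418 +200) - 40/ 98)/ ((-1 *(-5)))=-8742/ 245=-35.68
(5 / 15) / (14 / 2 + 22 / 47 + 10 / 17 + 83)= 799 / 218262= 0.00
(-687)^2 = 471969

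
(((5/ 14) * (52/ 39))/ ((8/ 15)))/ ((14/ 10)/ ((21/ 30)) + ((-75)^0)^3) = 25/ 84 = 0.30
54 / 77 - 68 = -5182 / 77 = -67.30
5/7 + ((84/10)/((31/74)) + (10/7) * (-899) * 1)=-1370919/1085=-1263.52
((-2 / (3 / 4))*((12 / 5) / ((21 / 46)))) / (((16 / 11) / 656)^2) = -299406272 / 105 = -2851488.30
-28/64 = -7/16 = -0.44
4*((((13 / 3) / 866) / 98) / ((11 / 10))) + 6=4201096 / 700161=6.00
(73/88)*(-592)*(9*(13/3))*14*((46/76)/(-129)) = 11306386/8987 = 1258.08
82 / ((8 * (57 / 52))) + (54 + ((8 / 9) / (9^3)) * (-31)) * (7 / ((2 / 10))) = 236606261 / 124659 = 1898.03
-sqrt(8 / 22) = -2 * sqrt(11) / 11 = -0.60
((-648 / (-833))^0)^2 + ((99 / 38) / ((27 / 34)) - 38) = -1922 / 57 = -33.72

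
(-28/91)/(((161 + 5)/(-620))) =1240/1079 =1.15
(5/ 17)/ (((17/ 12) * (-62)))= -30/ 8959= -0.00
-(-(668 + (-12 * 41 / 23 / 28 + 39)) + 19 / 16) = 1816205 / 2576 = 705.05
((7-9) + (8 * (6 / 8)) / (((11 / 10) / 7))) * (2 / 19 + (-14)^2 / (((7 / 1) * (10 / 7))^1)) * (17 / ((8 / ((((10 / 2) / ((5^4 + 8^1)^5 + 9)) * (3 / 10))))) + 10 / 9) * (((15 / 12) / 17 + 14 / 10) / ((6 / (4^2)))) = 3112.85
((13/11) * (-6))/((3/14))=-364/11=-33.09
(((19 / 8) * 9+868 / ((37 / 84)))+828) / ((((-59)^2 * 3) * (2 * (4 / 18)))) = 2504133 / 4121504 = 0.61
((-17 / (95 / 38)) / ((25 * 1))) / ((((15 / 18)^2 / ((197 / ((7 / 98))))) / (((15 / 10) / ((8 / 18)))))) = -11393298 / 3125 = -3645.86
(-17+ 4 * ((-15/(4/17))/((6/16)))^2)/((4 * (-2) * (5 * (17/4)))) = -679.90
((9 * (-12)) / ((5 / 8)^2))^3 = -330225942528 / 15625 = -21134460.32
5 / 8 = 0.62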